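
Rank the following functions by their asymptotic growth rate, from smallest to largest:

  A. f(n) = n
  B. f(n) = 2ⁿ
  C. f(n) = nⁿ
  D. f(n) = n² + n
A < D < B < C

Comparing growth rates:
A = n is O(n)
D = n² + n is O(n²)
B = 2ⁿ is O(2ⁿ)
C = nⁿ is O(nⁿ)

Therefore, the order from slowest to fastest is: A < D < B < C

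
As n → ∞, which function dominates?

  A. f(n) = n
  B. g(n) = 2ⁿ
B

f(n) = n is O(n), while g(n) = 2ⁿ is O(2ⁿ).
Since O(2ⁿ) grows faster than O(n), g(n) dominates.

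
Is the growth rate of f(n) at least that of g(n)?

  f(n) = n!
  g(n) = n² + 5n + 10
True

f(n) = n! is O(n!), and g(n) = n² + 5n + 10 is O(n²).
Since O(n!) grows at least as fast as O(n²), f(n) = Ω(g(n)) is true.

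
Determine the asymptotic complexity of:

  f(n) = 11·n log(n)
O(n log n)

The dominant term in 11·n log(n) is 11·n log(n), which is Θ(n log n).
Constants are absorbed, so the tightest bound is O(n log n).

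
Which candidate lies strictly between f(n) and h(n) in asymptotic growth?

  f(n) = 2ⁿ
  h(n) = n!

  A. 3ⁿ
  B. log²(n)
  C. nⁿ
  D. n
A

We need g(n) with 2ⁿ = o(g(n)) and g(n) = o(n!), i.e. O(2ⁿ) ≺ g ≺ O(n!).
Check each option:
  A. 3ⁿ — O(3ⁿ) is strictly between O(2ⁿ) and O(n!) ✓
  B. log²(n) — O(log² n) does not grow strictly faster than f(n)
  C. nⁿ — O(nⁿ) does not grow strictly slower than h(n)
  D. n — O(n) does not grow strictly faster than f(n)

Only option A (3ⁿ) lies strictly between.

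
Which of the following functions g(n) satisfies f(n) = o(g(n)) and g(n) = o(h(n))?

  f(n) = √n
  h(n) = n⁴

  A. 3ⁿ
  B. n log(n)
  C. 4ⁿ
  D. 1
B

We need g(n) with √n = o(g(n)) and g(n) = o(n⁴), i.e. O(√n) ≺ g ≺ O(n⁴).
Check each option:
  A. 3ⁿ — O(3ⁿ) does not grow strictly slower than h(n)
  B. n log(n) — O(n log n) is strictly between O(√n) and O(n⁴) ✓
  C. 4ⁿ — O(4ⁿ) does not grow strictly slower than h(n)
  D. 1 — O(1) does not grow strictly faster than f(n)

Only option B (n log(n)) lies strictly between.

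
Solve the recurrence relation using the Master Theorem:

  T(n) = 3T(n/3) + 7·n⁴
Θ(n⁴)

Master Theorem: a = 3, b = 3, f(n) = 7·n⁴.
Compute the critical exponent d = log₃(3) = 1.
Compare f(n) = Θ(n⁴) against n^d:
  k = 4 > d = 1, so f(n) = Ω(n^(d+ε)) — Case 3.
  Regularity: a·(n/b)^4/n^4 = a/b^4 = 3/81 < 1 ✓.
  The top-level work dominates: T(n) = Θ(f(n)) = Θ(n⁴).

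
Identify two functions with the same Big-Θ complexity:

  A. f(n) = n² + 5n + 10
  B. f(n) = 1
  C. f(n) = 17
B and C

Examining each function:
  A. n² + 5n + 10 is O(n²)
  B. 1 is O(1)
  C. 17 is O(1)

Functions B and C both have the same complexity class.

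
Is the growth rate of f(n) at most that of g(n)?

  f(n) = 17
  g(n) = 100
True

f(n) = 17 and g(n) = 100 are both O(1).
Big-O permits equal growth rates (f ≤ c·g for some c), so f(n) = O(g(n)) is true.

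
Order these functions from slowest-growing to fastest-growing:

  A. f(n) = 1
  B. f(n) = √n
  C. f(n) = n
A < B < C

Comparing growth rates:
A = 1 is O(1)
B = √n is O(√n)
C = n is O(n)

Therefore, the order from slowest to fastest is: A < B < C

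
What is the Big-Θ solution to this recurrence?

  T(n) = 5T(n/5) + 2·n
Θ(n log n)

Master Theorem: a = 5, b = 5, f(n) = 2·n.
Compute the critical exponent d = log₅(5) = 1.
Compare f(n) = Θ(n) against n^d:
  k = 1 = d, so f(n) = Θ(n^d) — Case 2.
  Work is balanced across levels: T(n) = Θ(n^d log n) = Θ(n log n).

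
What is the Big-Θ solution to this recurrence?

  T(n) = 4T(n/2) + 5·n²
Θ(n² log n)

Master Theorem: a = 4, b = 2, f(n) = 5·n².
Compute the critical exponent d = log₂(4) = 2.
Compare f(n) = Θ(n²) against n^d:
  k = 2 = d, so f(n) = Θ(n^d) — Case 2.
  Work is balanced across levels: T(n) = Θ(n^d log n) = Θ(n² log n).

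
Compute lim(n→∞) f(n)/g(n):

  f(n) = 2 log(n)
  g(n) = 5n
0

Since 2 log(n) (O(log n)) grows slower than 5n (O(n)),
the ratio f(n)/g(n) → 0 as n → ∞.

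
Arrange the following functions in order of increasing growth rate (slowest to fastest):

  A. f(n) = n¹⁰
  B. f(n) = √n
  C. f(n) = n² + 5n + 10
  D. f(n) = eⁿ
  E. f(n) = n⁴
B < C < E < A < D

Comparing growth rates:
B = √n is O(√n)
C = n² + 5n + 10 is O(n²)
E = n⁴ is O(n⁴)
A = n¹⁰ is O(n¹⁰)
D = eⁿ is O(eⁿ)

Therefore, the order from slowest to fastest is: B < C < E < A < D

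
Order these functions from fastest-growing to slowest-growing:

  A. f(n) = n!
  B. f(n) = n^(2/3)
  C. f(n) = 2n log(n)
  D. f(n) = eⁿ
A > D > C > B

Comparing growth rates:
A = n! is O(n!)
D = eⁿ is O(eⁿ)
C = 2n log(n) is O(n log n)
B = n^(2/3) is O(n^(2/3))

Therefore, the order from fastest to slowest is: A > D > C > B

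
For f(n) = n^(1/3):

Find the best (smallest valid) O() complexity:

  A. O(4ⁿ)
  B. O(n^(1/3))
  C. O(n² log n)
B

f(n) = n^(1/3) is O(n^(1/3)).
All listed options are valid Big-O bounds (upper bounds),
but O(n^(1/3)) is the tightest (smallest valid bound).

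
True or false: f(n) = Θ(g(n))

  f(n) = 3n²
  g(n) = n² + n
True

f(n) = 3n² and g(n) = n² + n are both O(n²).
Since they have the same asymptotic growth rate, f(n) = Θ(g(n)) is true.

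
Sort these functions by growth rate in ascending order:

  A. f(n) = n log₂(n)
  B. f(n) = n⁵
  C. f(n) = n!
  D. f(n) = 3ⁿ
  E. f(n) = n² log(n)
A < E < B < D < C

Comparing growth rates:
A = n log₂(n) is O(n log n)
E = n² log(n) is O(n² log n)
B = n⁵ is O(n⁵)
D = 3ⁿ is O(3ⁿ)
C = n! is O(n!)

Therefore, the order from slowest to fastest is: A < E < B < D < C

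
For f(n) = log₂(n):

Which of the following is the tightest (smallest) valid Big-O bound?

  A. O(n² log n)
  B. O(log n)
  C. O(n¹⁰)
B

f(n) = log₂(n) is O(log n).
All listed options are valid Big-O bounds (upper bounds),
but O(log n) is the tightest (smallest valid bound).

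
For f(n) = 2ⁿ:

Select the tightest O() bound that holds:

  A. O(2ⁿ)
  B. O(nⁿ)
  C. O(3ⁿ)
A

f(n) = 2ⁿ is O(2ⁿ).
All listed options are valid Big-O bounds (upper bounds),
but O(2ⁿ) is the tightest (smallest valid bound).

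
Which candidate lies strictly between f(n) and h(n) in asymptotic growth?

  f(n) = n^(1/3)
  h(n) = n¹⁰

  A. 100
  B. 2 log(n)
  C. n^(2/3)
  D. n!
C

We need g(n) with n^(1/3) = o(g(n)) and g(n) = o(n¹⁰), i.e. O(n^(1/3)) ≺ g ≺ O(n¹⁰).
Check each option:
  A. 100 — O(1) does not grow strictly faster than f(n)
  B. 2 log(n) — O(log n) does not grow strictly faster than f(n)
  C. n^(2/3) — O(n^(2/3)) is strictly between O(n^(1/3)) and O(n¹⁰) ✓
  D. n! — O(n!) does not grow strictly slower than h(n)

Only option C (n^(2/3)) lies strictly between.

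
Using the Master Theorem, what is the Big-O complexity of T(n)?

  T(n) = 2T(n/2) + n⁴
Θ(n⁴)

Master Theorem: a = 2, b = 2, f(n) = n⁴.
Compute the critical exponent d = log₂(2) = 1.
Compare f(n) = Θ(n⁴) against n^d:
  k = 4 > d = 1, so f(n) = Ω(n^(d+ε)) — Case 3.
  Regularity: a·(n/b)^4/n^4 = a/b^4 = 2/16 < 1 ✓.
  The top-level work dominates: T(n) = Θ(f(n)) = Θ(n⁴).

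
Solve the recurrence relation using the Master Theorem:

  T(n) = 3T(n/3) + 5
Θ(n)

Master Theorem: a = 3, b = 3, f(n) = 5.
Compute the critical exponent d = log₃(3) = 1.
Compare f(n) = Θ(1) against n^d:
  k = 0 < d = 1, so f(n) = O(n^(d-ε)) — Case 1.
  The recursion cost dominates: T(n) = Θ(n^d) = Θ(n).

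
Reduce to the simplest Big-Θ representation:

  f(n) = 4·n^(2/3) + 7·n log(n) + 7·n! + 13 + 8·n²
Θ(n!)

Order the terms by growth rate: 13 ≺ 4·n^(2/3) ≺ 7·n log(n) ≺ 8·n² ≺ 7·n!.
The fastest-growing term 7·n! dominates as n → ∞; dropping its constant factor gives Θ(n!).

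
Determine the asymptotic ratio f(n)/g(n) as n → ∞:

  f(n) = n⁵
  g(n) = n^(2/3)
∞

Since n⁵ (O(n⁵)) grows faster than n^(2/3) (O(n^(2/3))),
the ratio f(n)/g(n) → ∞ as n → ∞.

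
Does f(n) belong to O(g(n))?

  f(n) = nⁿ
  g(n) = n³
False

f(n) = nⁿ is O(nⁿ), and g(n) = n³ is O(n³).
Since O(nⁿ) grows faster than O(n³), f(n) = O(g(n)) is false.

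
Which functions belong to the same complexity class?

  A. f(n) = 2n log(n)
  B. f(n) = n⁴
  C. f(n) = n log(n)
A and C

Examining each function:
  A. 2n log(n) is O(n log n)
  B. n⁴ is O(n⁴)
  C. n log(n) is O(n log n)

Functions A and C both have the same complexity class.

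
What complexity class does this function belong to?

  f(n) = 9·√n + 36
O(√n)

The dominant term in 9·√n + 36 is 9·√n, which is Θ(√n).
Lower-order terms (36) are asymptotically negligible.
Constants are absorbed, so the tightest bound is O(√n).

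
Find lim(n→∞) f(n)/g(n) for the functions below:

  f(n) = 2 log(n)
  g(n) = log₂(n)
log(4)

Since 2 log(n) and log₂(n) have the same growth rate (O(log n)),
the ratio converges to a constant: log(4).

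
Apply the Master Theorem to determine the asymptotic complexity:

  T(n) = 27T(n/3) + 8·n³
Θ(n³ log n)

Master Theorem: a = 27, b = 3, f(n) = 8·n³.
Compute the critical exponent d = log₃(27) = 3.
Compare f(n) = Θ(n³) against n^d:
  k = 3 = d, so f(n) = Θ(n^d) — Case 2.
  Work is balanced across levels: T(n) = Θ(n^d log n) = Θ(n³ log n).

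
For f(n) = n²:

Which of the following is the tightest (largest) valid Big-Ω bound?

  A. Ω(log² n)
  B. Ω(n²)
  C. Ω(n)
B

f(n) = n² is Ω(n²).
All listed options are valid Big-Ω bounds (lower bounds),
but Ω(n²) is the tightest (largest valid bound).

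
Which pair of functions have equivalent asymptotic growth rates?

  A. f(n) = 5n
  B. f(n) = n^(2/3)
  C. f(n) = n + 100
A and C

Examining each function:
  A. 5n is O(n)
  B. n^(2/3) is O(n^(2/3))
  C. n + 100 is O(n)

Functions A and C both have the same complexity class.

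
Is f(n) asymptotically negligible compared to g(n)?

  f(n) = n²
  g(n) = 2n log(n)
False

f(n) = n² is O(n²), and g(n) = 2n log(n) is O(n log n).
Since O(n²) grows faster than or equal to O(n log n), f(n) = o(g(n)) is false.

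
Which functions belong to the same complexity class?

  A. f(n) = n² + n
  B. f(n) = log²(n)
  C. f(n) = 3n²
A and C

Examining each function:
  A. n² + n is O(n²)
  B. log²(n) is O(log² n)
  C. 3n² is O(n²)

Functions A and C both have the same complexity class.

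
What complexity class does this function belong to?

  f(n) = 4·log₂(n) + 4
O(log n)

The dominant term in 4·log₂(n) + 4 is 4·log₂(n), which is Θ(log n).
Lower-order terms (4) are asymptotically negligible.
Constants are absorbed, so the tightest bound is O(log n).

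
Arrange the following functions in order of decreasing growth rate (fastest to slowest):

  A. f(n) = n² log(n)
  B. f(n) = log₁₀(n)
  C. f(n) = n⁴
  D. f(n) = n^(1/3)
C > A > D > B

Comparing growth rates:
C = n⁴ is O(n⁴)
A = n² log(n) is O(n² log n)
D = n^(1/3) is O(n^(1/3))
B = log₁₀(n) is O(log n)

Therefore, the order from fastest to slowest is: C > A > D > B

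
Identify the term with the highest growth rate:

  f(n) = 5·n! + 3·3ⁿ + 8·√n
5·n!

Looking at each term:
  - 5·n! is O(n!)
  - 3·3ⁿ is O(3ⁿ)
  - 8·√n is O(√n)

The term 5·n! (O(n!)) grows fastest and dominates all others.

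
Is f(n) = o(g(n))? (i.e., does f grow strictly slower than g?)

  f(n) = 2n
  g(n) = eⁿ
True

f(n) = 2n is O(n), and g(n) = eⁿ is O(eⁿ).
Since O(n) grows strictly slower than O(eⁿ), f(n) = o(g(n)) is true.
This means lim(n→∞) f(n)/g(n) = 0.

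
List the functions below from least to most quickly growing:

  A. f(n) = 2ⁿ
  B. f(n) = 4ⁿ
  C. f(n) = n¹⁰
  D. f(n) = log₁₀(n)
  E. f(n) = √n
D < E < C < A < B

Comparing growth rates:
D = log₁₀(n) is O(log n)
E = √n is O(√n)
C = n¹⁰ is O(n¹⁰)
A = 2ⁿ is O(2ⁿ)
B = 4ⁿ is O(4ⁿ)

Therefore, the order from slowest to fastest is: D < E < C < A < B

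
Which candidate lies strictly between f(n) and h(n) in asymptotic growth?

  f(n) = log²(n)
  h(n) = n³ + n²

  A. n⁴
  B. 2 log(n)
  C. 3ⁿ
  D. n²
D

We need g(n) with log²(n) = o(g(n)) and g(n) = o(n³ + n²), i.e. O(log² n) ≺ g ≺ O(n³).
Check each option:
  A. n⁴ — O(n⁴) does not grow strictly slower than h(n)
  B. 2 log(n) — O(log n) does not grow strictly faster than f(n)
  C. 3ⁿ — O(3ⁿ) does not grow strictly slower than h(n)
  D. n² — O(n²) is strictly between O(log² n) and O(n³) ✓

Only option D (n²) lies strictly between.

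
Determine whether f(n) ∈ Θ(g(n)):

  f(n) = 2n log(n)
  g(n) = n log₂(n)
True

f(n) = 2n log(n) and g(n) = n log₂(n) are both O(n log n).
Since they have the same asymptotic growth rate, f(n) = Θ(g(n)) is true.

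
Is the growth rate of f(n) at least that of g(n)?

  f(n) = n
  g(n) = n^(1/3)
True

f(n) = n is O(n), and g(n) = n^(1/3) is O(n^(1/3)).
Since O(n) grows at least as fast as O(n^(1/3)), f(n) = Ω(g(n)) is true.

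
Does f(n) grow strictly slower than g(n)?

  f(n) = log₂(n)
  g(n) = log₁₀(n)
False

f(n) = log₂(n) is O(log n), and g(n) = log₁₀(n) is O(log n).
Since they have the same growth rate, f(n) = o(g(n)) is false.
(f = o(g) requires f to grow strictly slower, not equal.)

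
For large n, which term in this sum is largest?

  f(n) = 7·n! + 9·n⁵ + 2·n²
7·n!

Looking at each term:
  - 7·n! is O(n!)
  - 9·n⁵ is O(n⁵)
  - 2·n² is O(n²)

The term 7·n! (O(n!)) grows fastest and dominates all others.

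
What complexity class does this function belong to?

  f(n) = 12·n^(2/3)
O(n^(2/3))

The dominant term in 12·n^(2/3) is 12·n^(2/3), which is Θ(n^(2/3)).
Constants are absorbed, so the tightest bound is O(n^(2/3)).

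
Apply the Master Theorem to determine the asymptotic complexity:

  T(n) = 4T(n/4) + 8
Θ(n)

Master Theorem: a = 4, b = 4, f(n) = 8.
Compute the critical exponent d = log₄(4) = 1.
Compare f(n) = Θ(1) against n^d:
  k = 0 < d = 1, so f(n) = O(n^(d-ε)) — Case 1.
  The recursion cost dominates: T(n) = Θ(n^d) = Θ(n).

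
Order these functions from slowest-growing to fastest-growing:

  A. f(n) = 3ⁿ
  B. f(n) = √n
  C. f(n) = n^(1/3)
C < B < A

Comparing growth rates:
C = n^(1/3) is O(n^(1/3))
B = √n is O(√n)
A = 3ⁿ is O(3ⁿ)

Therefore, the order from slowest to fastest is: C < B < A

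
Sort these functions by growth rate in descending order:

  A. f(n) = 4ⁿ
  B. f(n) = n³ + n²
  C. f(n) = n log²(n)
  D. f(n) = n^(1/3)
A > B > C > D

Comparing growth rates:
A = 4ⁿ is O(4ⁿ)
B = n³ + n² is O(n³)
C = n log²(n) is O(n log² n)
D = n^(1/3) is O(n^(1/3))

Therefore, the order from fastest to slowest is: A > B > C > D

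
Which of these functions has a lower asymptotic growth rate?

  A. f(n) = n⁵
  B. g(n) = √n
B

f(n) = n⁵ is O(n⁵), while g(n) = √n is O(√n).
Since O(√n) grows slower than O(n⁵), g(n) is dominated.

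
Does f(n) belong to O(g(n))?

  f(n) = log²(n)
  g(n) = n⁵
True

f(n) = log²(n) is O(log² n), and g(n) = n⁵ is O(n⁵).
Since O(log² n) ⊆ O(n⁵) (f grows no faster than g), f(n) = O(g(n)) is true.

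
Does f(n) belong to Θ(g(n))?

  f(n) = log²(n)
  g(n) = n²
False

f(n) = log²(n) is O(log² n), and g(n) = n² is O(n²).
Since they have different growth rates, f(n) = Θ(g(n)) is false.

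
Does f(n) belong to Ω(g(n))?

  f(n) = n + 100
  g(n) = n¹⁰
False

f(n) = n + 100 is O(n), and g(n) = n¹⁰ is O(n¹⁰).
Since O(n) grows slower than O(n¹⁰), f(n) = Ω(g(n)) is false.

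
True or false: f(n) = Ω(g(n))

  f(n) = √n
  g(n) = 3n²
False

f(n) = √n is O(√n), and g(n) = 3n² is O(n²).
Since O(√n) grows slower than O(n²), f(n) = Ω(g(n)) is false.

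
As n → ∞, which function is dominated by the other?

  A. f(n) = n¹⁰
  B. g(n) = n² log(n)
B

f(n) = n¹⁰ is O(n¹⁰), while g(n) = n² log(n) is O(n² log n).
Since O(n² log n) grows slower than O(n¹⁰), g(n) is dominated.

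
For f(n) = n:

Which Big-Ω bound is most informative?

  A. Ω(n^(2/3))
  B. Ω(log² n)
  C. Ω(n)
C

f(n) = n is Ω(n).
All listed options are valid Big-Ω bounds (lower bounds),
but Ω(n) is the tightest (largest valid bound).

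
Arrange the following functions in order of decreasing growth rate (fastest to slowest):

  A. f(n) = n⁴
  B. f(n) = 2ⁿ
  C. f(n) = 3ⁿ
C > B > A

Comparing growth rates:
C = 3ⁿ is O(3ⁿ)
B = 2ⁿ is O(2ⁿ)
A = n⁴ is O(n⁴)

Therefore, the order from fastest to slowest is: C > B > A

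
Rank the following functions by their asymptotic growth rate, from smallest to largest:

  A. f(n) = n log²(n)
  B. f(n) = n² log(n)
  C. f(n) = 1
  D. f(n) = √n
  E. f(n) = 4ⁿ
C < D < A < B < E

Comparing growth rates:
C = 1 is O(1)
D = √n is O(√n)
A = n log²(n) is O(n log² n)
B = n² log(n) is O(n² log n)
E = 4ⁿ is O(4ⁿ)

Therefore, the order from slowest to fastest is: C < D < A < B < E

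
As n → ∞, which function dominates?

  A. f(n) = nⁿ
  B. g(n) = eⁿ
A

f(n) = nⁿ is O(nⁿ), while g(n) = eⁿ is O(eⁿ).
Since O(nⁿ) grows faster than O(eⁿ), f(n) dominates.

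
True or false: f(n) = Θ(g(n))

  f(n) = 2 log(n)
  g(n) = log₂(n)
True

f(n) = 2 log(n) and g(n) = log₂(n) are both O(log n).
Since they have the same asymptotic growth rate, f(n) = Θ(g(n)) is true.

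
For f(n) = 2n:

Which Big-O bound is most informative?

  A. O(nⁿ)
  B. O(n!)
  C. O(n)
C

f(n) = 2n is O(n).
All listed options are valid Big-O bounds (upper bounds),
but O(n) is the tightest (smallest valid bound).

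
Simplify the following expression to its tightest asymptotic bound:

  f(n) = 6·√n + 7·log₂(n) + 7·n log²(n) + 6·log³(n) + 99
Θ(n log² n)

Order the terms by growth rate: 99 ≺ 7·log₂(n) ≺ 6·log³(n) ≺ 6·√n ≺ 7·n log²(n).
The fastest-growing term 7·n log²(n) dominates as n → ∞; dropping its constant factor gives Θ(n log² n).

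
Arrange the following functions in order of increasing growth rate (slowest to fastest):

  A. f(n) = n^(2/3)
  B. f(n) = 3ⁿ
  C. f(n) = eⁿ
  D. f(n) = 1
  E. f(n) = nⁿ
D < A < C < B < E

Comparing growth rates:
D = 1 is O(1)
A = n^(2/3) is O(n^(2/3))
C = eⁿ is O(eⁿ)
B = 3ⁿ is O(3ⁿ)
E = nⁿ is O(nⁿ)

Therefore, the order from slowest to fastest is: D < A < C < B < E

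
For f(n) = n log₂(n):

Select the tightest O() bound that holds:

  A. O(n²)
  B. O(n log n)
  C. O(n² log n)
B

f(n) = n log₂(n) is O(n log n).
All listed options are valid Big-O bounds (upper bounds),
but O(n log n) is the tightest (smallest valid bound).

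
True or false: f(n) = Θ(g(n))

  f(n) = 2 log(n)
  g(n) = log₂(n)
True

f(n) = 2 log(n) and g(n) = log₂(n) are both O(log n).
Since they have the same asymptotic growth rate, f(n) = Θ(g(n)) is true.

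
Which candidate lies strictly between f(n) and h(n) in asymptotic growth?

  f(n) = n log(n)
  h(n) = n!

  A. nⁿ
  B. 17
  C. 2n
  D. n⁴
D

We need g(n) with n log(n) = o(g(n)) and g(n) = o(n!), i.e. O(n log n) ≺ g ≺ O(n!).
Check each option:
  A. nⁿ — O(nⁿ) does not grow strictly slower than h(n)
  B. 17 — O(1) does not grow strictly faster than f(n)
  C. 2n — O(n) does not grow strictly faster than f(n)
  D. n⁴ — O(n⁴) is strictly between O(n log n) and O(n!) ✓

Only option D (n⁴) lies strictly between.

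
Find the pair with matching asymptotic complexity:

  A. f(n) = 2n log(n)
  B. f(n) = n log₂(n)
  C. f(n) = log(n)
A and B

Examining each function:
  A. 2n log(n) is O(n log n)
  B. n log₂(n) is O(n log n)
  C. log(n) is O(log n)

Functions A and B both have the same complexity class.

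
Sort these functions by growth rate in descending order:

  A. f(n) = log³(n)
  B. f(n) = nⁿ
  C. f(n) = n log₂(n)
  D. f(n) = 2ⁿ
B > D > C > A

Comparing growth rates:
B = nⁿ is O(nⁿ)
D = 2ⁿ is O(2ⁿ)
C = n log₂(n) is O(n log n)
A = log³(n) is O(log³ n)

Therefore, the order from fastest to slowest is: B > D > C > A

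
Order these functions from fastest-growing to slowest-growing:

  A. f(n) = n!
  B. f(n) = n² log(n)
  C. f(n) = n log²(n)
A > B > C

Comparing growth rates:
A = n! is O(n!)
B = n² log(n) is O(n² log n)
C = n log²(n) is O(n log² n)

Therefore, the order from fastest to slowest is: A > B > C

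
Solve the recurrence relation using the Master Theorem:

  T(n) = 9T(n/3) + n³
Θ(n³)

Master Theorem: a = 9, b = 3, f(n) = n³.
Compute the critical exponent d = log₃(9) = 2.
Compare f(n) = Θ(n³) against n^d:
  k = 3 > d = 2, so f(n) = Ω(n^(d+ε)) — Case 3.
  Regularity: a·(n/b)^3/n^3 = a/b^3 = 9/27 < 1 ✓.
  The top-level work dominates: T(n) = Θ(f(n)) = Θ(n³).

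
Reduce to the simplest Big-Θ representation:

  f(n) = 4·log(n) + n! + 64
Θ(n!)

Order the terms by growth rate: 64 ≺ 4·log(n) ≺ n!.
The fastest-growing term n! dominates as n → ∞; dropping its constant factor gives Θ(n!).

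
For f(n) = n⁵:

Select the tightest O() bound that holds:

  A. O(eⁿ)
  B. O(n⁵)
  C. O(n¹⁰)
B

f(n) = n⁵ is O(n⁵).
All listed options are valid Big-O bounds (upper bounds),
but O(n⁵) is the tightest (smallest valid bound).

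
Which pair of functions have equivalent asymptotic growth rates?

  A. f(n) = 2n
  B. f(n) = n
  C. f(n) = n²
A and B

Examining each function:
  A. 2n is O(n)
  B. n is O(n)
  C. n² is O(n²)

Functions A and B both have the same complexity class.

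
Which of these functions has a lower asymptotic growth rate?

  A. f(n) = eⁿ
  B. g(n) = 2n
B

f(n) = eⁿ is O(eⁿ), while g(n) = 2n is O(n).
Since O(n) grows slower than O(eⁿ), g(n) is dominated.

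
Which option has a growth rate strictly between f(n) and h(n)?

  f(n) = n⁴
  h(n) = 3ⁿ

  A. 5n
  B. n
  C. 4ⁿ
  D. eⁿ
D

We need g(n) with n⁴ = o(g(n)) and g(n) = o(3ⁿ), i.e. O(n⁴) ≺ g ≺ O(3ⁿ).
Check each option:
  A. 5n — O(n) does not grow strictly faster than f(n)
  B. n — O(n) does not grow strictly faster than f(n)
  C. 4ⁿ — O(4ⁿ) does not grow strictly slower than h(n)
  D. eⁿ — O(eⁿ) is strictly between O(n⁴) and O(3ⁿ) ✓

Only option D (eⁿ) lies strictly between.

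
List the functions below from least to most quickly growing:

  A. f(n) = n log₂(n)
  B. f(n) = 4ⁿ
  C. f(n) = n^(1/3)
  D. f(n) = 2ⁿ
C < A < D < B

Comparing growth rates:
C = n^(1/3) is O(n^(1/3))
A = n log₂(n) is O(n log n)
D = 2ⁿ is O(2ⁿ)
B = 4ⁿ is O(4ⁿ)

Therefore, the order from slowest to fastest is: C < A < D < B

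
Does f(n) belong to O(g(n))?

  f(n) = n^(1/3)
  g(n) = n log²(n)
True

f(n) = n^(1/3) is O(n^(1/3)), and g(n) = n log²(n) is O(n log² n).
Since O(n^(1/3)) ⊆ O(n log² n) (f grows no faster than g), f(n) = O(g(n)) is true.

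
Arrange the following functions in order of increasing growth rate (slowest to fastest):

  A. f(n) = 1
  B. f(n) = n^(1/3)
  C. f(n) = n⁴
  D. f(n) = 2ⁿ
A < B < C < D

Comparing growth rates:
A = 1 is O(1)
B = n^(1/3) is O(n^(1/3))
C = n⁴ is O(n⁴)
D = 2ⁿ is O(2ⁿ)

Therefore, the order from slowest to fastest is: A < B < C < D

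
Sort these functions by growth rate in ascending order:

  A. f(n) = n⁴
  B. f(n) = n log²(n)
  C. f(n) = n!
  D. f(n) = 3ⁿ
B < A < D < C

Comparing growth rates:
B = n log²(n) is O(n log² n)
A = n⁴ is O(n⁴)
D = 3ⁿ is O(3ⁿ)
C = n! is O(n!)

Therefore, the order from slowest to fastest is: B < A < D < C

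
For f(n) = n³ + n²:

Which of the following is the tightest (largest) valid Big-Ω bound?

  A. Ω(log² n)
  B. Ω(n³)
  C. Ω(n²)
B

f(n) = n³ + n² is Ω(n³).
All listed options are valid Big-Ω bounds (lower bounds),
but Ω(n³) is the tightest (largest valid bound).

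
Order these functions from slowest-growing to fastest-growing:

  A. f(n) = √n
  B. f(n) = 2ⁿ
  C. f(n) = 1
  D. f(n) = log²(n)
C < D < A < B

Comparing growth rates:
C = 1 is O(1)
D = log²(n) is O(log² n)
A = √n is O(√n)
B = 2ⁿ is O(2ⁿ)

Therefore, the order from slowest to fastest is: C < D < A < B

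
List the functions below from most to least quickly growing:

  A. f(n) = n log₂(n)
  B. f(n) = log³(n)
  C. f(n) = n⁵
C > A > B

Comparing growth rates:
C = n⁵ is O(n⁵)
A = n log₂(n) is O(n log n)
B = log³(n) is O(log³ n)

Therefore, the order from fastest to slowest is: C > A > B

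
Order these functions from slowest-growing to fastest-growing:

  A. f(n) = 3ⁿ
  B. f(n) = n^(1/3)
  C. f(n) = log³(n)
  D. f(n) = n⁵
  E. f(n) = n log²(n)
C < B < E < D < A

Comparing growth rates:
C = log³(n) is O(log³ n)
B = n^(1/3) is O(n^(1/3))
E = n log²(n) is O(n log² n)
D = n⁵ is O(n⁵)
A = 3ⁿ is O(3ⁿ)

Therefore, the order from slowest to fastest is: C < B < E < D < A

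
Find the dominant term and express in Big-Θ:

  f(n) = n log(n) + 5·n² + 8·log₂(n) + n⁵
Θ(n⁵)

Order the terms by growth rate: 8·log₂(n) ≺ n log(n) ≺ 5·n² ≺ n⁵.
The fastest-growing term n⁵ dominates as n → ∞; dropping its constant factor gives Θ(n⁵).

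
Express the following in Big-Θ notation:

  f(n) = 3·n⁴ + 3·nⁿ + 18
Θ(nⁿ)

Order the terms by growth rate: 18 ≺ 3·n⁴ ≺ 3·nⁿ.
The fastest-growing term 3·nⁿ dominates as n → ∞; dropping its constant factor gives Θ(nⁿ).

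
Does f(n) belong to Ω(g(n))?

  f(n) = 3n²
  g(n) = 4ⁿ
False

f(n) = 3n² is O(n²), and g(n) = 4ⁿ is O(4ⁿ).
Since O(n²) grows slower than O(4ⁿ), f(n) = Ω(g(n)) is false.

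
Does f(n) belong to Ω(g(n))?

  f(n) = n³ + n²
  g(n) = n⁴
False

f(n) = n³ + n² is O(n³), and g(n) = n⁴ is O(n⁴).
Since O(n³) grows slower than O(n⁴), f(n) = Ω(g(n)) is false.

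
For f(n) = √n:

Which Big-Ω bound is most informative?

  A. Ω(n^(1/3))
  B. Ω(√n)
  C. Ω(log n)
B

f(n) = √n is Ω(√n).
All listed options are valid Big-Ω bounds (lower bounds),
but Ω(√n) is the tightest (largest valid bound).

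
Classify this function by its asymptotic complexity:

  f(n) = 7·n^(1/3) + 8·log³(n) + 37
O(n^(1/3))

The dominant term in 7·n^(1/3) + 8·log³(n) + 37 is 7·n^(1/3), which is Θ(n^(1/3)).
Lower-order terms (8·log³(n), 37) are asymptotically negligible.
Constants are absorbed, so the tightest bound is O(n^(1/3)).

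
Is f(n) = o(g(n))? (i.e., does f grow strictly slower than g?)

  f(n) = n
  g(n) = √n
False

f(n) = n is O(n), and g(n) = √n is O(√n).
Since O(n) grows faster than or equal to O(√n), f(n) = o(g(n)) is false.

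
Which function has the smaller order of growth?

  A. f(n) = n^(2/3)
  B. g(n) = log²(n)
B

f(n) = n^(2/3) is O(n^(2/3)), while g(n) = log²(n) is O(log² n).
Since O(log² n) grows slower than O(n^(2/3)), g(n) is dominated.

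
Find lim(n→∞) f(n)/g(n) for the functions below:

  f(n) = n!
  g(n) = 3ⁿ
∞

Since n! (O(n!)) grows faster than 3ⁿ (O(3ⁿ)),
the ratio f(n)/g(n) → ∞ as n → ∞.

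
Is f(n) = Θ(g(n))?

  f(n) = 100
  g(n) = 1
True

f(n) = 100 and g(n) = 1 are both O(1).
Since they have the same asymptotic growth rate, f(n) = Θ(g(n)) is true.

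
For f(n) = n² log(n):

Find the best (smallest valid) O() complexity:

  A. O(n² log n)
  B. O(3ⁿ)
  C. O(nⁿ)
A

f(n) = n² log(n) is O(n² log n).
All listed options are valid Big-O bounds (upper bounds),
but O(n² log n) is the tightest (smallest valid bound).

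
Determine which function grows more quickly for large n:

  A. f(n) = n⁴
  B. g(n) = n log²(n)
A

f(n) = n⁴ is O(n⁴), while g(n) = n log²(n) is O(n log² n).
Since O(n⁴) grows faster than O(n log² n), f(n) dominates.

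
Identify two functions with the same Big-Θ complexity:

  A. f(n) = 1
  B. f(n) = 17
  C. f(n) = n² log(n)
A and B

Examining each function:
  A. 1 is O(1)
  B. 17 is O(1)
  C. n² log(n) is O(n² log n)

Functions A and B both have the same complexity class.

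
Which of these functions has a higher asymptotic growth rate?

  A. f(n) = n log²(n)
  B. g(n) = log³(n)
A

f(n) = n log²(n) is O(n log² n), while g(n) = log³(n) is O(log³ n).
Since O(n log² n) grows faster than O(log³ n), f(n) dominates.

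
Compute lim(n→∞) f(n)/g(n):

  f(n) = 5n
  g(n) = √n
∞

Since 5n (O(n)) grows faster than √n (O(√n)),
the ratio f(n)/g(n) → ∞ as n → ∞.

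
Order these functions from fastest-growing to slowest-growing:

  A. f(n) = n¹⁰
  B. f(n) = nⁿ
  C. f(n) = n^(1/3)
B > A > C

Comparing growth rates:
B = nⁿ is O(nⁿ)
A = n¹⁰ is O(n¹⁰)
C = n^(1/3) is O(n^(1/3))

Therefore, the order from fastest to slowest is: B > A > C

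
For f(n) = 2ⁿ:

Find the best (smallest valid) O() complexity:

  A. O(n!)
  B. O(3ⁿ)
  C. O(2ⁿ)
C

f(n) = 2ⁿ is O(2ⁿ).
All listed options are valid Big-O bounds (upper bounds),
but O(2ⁿ) is the tightest (smallest valid bound).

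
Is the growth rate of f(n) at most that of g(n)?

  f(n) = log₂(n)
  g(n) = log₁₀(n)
True

f(n) = log₂(n) and g(n) = log₁₀(n) are both O(log n).
Big-O permits equal growth rates (f ≤ c·g for some c), so f(n) = O(g(n)) is true.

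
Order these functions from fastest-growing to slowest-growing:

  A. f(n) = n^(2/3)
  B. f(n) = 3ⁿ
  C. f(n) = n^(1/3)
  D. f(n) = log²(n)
B > A > C > D

Comparing growth rates:
B = 3ⁿ is O(3ⁿ)
A = n^(2/3) is O(n^(2/3))
C = n^(1/3) is O(n^(1/3))
D = log²(n) is O(log² n)

Therefore, the order from fastest to slowest is: B > A > C > D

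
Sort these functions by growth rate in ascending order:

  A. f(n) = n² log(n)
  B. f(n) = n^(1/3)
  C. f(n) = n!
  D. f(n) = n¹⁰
B < A < D < C

Comparing growth rates:
B = n^(1/3) is O(n^(1/3))
A = n² log(n) is O(n² log n)
D = n¹⁰ is O(n¹⁰)
C = n! is O(n!)

Therefore, the order from slowest to fastest is: B < A < D < C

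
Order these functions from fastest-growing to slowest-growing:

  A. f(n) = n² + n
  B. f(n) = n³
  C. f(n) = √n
B > A > C

Comparing growth rates:
B = n³ is O(n³)
A = n² + n is O(n²)
C = √n is O(√n)

Therefore, the order from fastest to slowest is: B > A > C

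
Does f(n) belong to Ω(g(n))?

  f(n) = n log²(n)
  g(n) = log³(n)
True

f(n) = n log²(n) is O(n log² n), and g(n) = log³(n) is O(log³ n).
Since O(n log² n) grows at least as fast as O(log³ n), f(n) = Ω(g(n)) is true.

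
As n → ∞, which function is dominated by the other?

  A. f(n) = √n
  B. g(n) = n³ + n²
A

f(n) = √n is O(√n), while g(n) = n³ + n² is O(n³).
Since O(√n) grows slower than O(n³), f(n) is dominated.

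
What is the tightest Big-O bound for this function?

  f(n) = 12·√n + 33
O(√n)

The dominant term in 12·√n + 33 is 12·√n, which is Θ(√n).
Lower-order terms (33) are asymptotically negligible.
Constants are absorbed, so the tightest bound is O(√n).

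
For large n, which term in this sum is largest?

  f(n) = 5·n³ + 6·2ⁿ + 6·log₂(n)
6·2ⁿ

Looking at each term:
  - 5·n³ is O(n³)
  - 6·2ⁿ is O(2ⁿ)
  - 6·log₂(n) is O(log n)

The term 6·2ⁿ (O(2ⁿ)) grows fastest and dominates all others.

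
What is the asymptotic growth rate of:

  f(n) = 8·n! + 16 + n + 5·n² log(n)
Θ(n!)

Order the terms by growth rate: 16 ≺ n ≺ 5·n² log(n) ≺ 8·n!.
The fastest-growing term 8·n! dominates as n → ∞; dropping its constant factor gives Θ(n!).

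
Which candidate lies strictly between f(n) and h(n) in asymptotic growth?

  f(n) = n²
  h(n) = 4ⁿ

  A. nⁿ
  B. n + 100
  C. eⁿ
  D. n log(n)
C

We need g(n) with n² = o(g(n)) and g(n) = o(4ⁿ), i.e. O(n²) ≺ g ≺ O(4ⁿ).
Check each option:
  A. nⁿ — O(nⁿ) does not grow strictly slower than h(n)
  B. n + 100 — O(n) does not grow strictly faster than f(n)
  C. eⁿ — O(eⁿ) is strictly between O(n²) and O(4ⁿ) ✓
  D. n log(n) — O(n log n) does not grow strictly faster than f(n)

Only option C (eⁿ) lies strictly between.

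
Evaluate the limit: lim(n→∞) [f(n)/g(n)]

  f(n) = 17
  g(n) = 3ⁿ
0

Since 17 (O(1)) grows slower than 3ⁿ (O(3ⁿ)),
the ratio f(n)/g(n) → 0 as n → ∞.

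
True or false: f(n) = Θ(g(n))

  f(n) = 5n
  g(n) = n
True

f(n) = 5n and g(n) = n are both O(n).
Since they have the same asymptotic growth rate, f(n) = Θ(g(n)) is true.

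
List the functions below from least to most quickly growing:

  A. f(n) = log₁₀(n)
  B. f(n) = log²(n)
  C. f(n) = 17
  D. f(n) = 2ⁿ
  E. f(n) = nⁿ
C < A < B < D < E

Comparing growth rates:
C = 17 is O(1)
A = log₁₀(n) is O(log n)
B = log²(n) is O(log² n)
D = 2ⁿ is O(2ⁿ)
E = nⁿ is O(nⁿ)

Therefore, the order from slowest to fastest is: C < A < B < D < E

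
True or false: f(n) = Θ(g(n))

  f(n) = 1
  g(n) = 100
True

f(n) = 1 and g(n) = 100 are both O(1).
Since they have the same asymptotic growth rate, f(n) = Θ(g(n)) is true.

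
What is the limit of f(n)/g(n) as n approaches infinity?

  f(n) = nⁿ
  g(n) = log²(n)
∞

Since nⁿ (O(nⁿ)) grows faster than log²(n) (O(log² n)),
the ratio f(n)/g(n) → ∞ as n → ∞.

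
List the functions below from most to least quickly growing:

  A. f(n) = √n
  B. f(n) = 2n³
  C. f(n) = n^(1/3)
B > A > C

Comparing growth rates:
B = 2n³ is O(n³)
A = √n is O(√n)
C = n^(1/3) is O(n^(1/3))

Therefore, the order from fastest to slowest is: B > A > C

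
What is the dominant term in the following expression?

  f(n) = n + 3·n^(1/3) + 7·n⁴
7·n⁴

Looking at each term:
  - n is O(n)
  - 3·n^(1/3) is O(n^(1/3))
  - 7·n⁴ is O(n⁴)

The term 7·n⁴ (O(n⁴)) grows fastest and dominates all others.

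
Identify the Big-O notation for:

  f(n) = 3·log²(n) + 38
O(log² n)

The dominant term in 3·log²(n) + 38 is 3·log²(n), which is Θ(log² n).
Lower-order terms (38) are asymptotically negligible.
Constants are absorbed, so the tightest bound is O(log² n).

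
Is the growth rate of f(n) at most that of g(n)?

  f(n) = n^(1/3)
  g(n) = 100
False

f(n) = n^(1/3) is O(n^(1/3)), and g(n) = 100 is O(1).
Since O(n^(1/3)) grows faster than O(1), f(n) = O(g(n)) is false.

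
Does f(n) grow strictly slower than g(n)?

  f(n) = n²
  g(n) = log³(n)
False

f(n) = n² is O(n²), and g(n) = log³(n) is O(log³ n).
Since O(n²) grows faster than or equal to O(log³ n), f(n) = o(g(n)) is false.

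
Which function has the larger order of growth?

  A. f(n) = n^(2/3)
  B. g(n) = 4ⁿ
B

f(n) = n^(2/3) is O(n^(2/3)), while g(n) = 4ⁿ is O(4ⁿ).
Since O(4ⁿ) grows faster than O(n^(2/3)), g(n) dominates.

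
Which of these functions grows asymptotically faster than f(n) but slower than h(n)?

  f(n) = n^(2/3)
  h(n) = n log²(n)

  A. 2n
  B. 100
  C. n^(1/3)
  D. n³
A

We need g(n) with n^(2/3) = o(g(n)) and g(n) = o(n log²(n)), i.e. O(n^(2/3)) ≺ g ≺ O(n log² n).
Check each option:
  A. 2n — O(n) is strictly between O(n^(2/3)) and O(n log² n) ✓
  B. 100 — O(1) does not grow strictly faster than f(n)
  C. n^(1/3) — O(n^(1/3)) does not grow strictly faster than f(n)
  D. n³ — O(n³) does not grow strictly slower than h(n)

Only option A (2n) lies strictly between.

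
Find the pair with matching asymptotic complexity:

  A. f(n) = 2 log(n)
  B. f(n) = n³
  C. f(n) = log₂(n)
A and C

Examining each function:
  A. 2 log(n) is O(log n)
  B. n³ is O(n³)
  C. log₂(n) is O(log n)

Functions A and C both have the same complexity class.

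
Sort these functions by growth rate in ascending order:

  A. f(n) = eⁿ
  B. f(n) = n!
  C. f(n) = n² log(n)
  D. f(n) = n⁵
C < D < A < B

Comparing growth rates:
C = n² log(n) is O(n² log n)
D = n⁵ is O(n⁵)
A = eⁿ is O(eⁿ)
B = n! is O(n!)

Therefore, the order from slowest to fastest is: C < D < A < B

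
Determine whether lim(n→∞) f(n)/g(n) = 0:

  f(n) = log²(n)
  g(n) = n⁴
True

f(n) = log²(n) is O(log² n), and g(n) = n⁴ is O(n⁴).
Since O(log² n) grows strictly slower than O(n⁴), f(n) = o(g(n)) is true.
This means lim(n→∞) f(n)/g(n) = 0.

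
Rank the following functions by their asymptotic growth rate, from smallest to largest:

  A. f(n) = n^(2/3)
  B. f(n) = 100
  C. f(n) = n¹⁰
B < A < C

Comparing growth rates:
B = 100 is O(1)
A = n^(2/3) is O(n^(2/3))
C = n¹⁰ is O(n¹⁰)

Therefore, the order from slowest to fastest is: B < A < C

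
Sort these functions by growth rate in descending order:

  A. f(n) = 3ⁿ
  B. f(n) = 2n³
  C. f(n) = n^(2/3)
A > B > C

Comparing growth rates:
A = 3ⁿ is O(3ⁿ)
B = 2n³ is O(n³)
C = n^(2/3) is O(n^(2/3))

Therefore, the order from fastest to slowest is: A > B > C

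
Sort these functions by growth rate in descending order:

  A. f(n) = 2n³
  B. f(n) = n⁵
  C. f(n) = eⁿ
C > B > A

Comparing growth rates:
C = eⁿ is O(eⁿ)
B = n⁵ is O(n⁵)
A = 2n³ is O(n³)

Therefore, the order from fastest to slowest is: C > B > A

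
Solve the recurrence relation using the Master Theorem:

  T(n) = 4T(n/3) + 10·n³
Θ(n³)

Master Theorem: a = 4, b = 3, f(n) = 10·n³.
Compute the critical exponent d = log₃(4) = 1.262.
Compare f(n) = Θ(n³) against n^d:
  k = 3 > d = 1.262, so f(n) = Ω(n^(d+ε)) — Case 3.
  Regularity: a·(n/b)^3/n^3 = a/b^3 = 4/27 < 1 ✓.
  The top-level work dominates: T(n) = Θ(f(n)) = Θ(n³).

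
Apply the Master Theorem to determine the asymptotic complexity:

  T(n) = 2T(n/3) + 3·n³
Θ(n³)

Master Theorem: a = 2, b = 3, f(n) = 3·n³.
Compute the critical exponent d = log₃(2) = 0.631.
Compare f(n) = Θ(n³) against n^d:
  k = 3 > d = 0.631, so f(n) = Ω(n^(d+ε)) — Case 3.
  Regularity: a·(n/b)^3/n^3 = a/b^3 = 2/27 < 1 ✓.
  The top-level work dominates: T(n) = Θ(f(n)) = Θ(n³).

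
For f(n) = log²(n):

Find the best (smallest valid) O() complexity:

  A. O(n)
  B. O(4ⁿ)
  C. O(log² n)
C

f(n) = log²(n) is O(log² n).
All listed options are valid Big-O bounds (upper bounds),
but O(log² n) is the tightest (smallest valid bound).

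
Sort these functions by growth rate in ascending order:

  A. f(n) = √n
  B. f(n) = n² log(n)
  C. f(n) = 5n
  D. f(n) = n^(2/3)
A < D < C < B

Comparing growth rates:
A = √n is O(√n)
D = n^(2/3) is O(n^(2/3))
C = 5n is O(n)
B = n² log(n) is O(n² log n)

Therefore, the order from slowest to fastest is: A < D < C < B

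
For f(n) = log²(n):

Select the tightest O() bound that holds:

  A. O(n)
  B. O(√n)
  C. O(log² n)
C

f(n) = log²(n) is O(log² n).
All listed options are valid Big-O bounds (upper bounds),
but O(log² n) is the tightest (smallest valid bound).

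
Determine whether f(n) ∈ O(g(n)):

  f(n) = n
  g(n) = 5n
True

f(n) = n and g(n) = 5n are both O(n).
Big-O permits equal growth rates (f ≤ c·g for some c), so f(n) = O(g(n)) is true.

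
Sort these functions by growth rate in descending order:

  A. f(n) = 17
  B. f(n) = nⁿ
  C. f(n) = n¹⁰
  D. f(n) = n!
B > D > C > A

Comparing growth rates:
B = nⁿ is O(nⁿ)
D = n! is O(n!)
C = n¹⁰ is O(n¹⁰)
A = 17 is O(1)

Therefore, the order from fastest to slowest is: B > D > C > A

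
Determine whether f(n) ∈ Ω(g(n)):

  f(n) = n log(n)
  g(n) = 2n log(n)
True

f(n) = n log(n) and g(n) = 2n log(n) are both O(n log n).
Big-Ω permits equal growth rates (f ≥ c·g for some c > 0), so f(n) = Ω(g(n)) is true.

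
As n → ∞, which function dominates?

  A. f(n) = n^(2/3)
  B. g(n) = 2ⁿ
B

f(n) = n^(2/3) is O(n^(2/3)), while g(n) = 2ⁿ is O(2ⁿ).
Since O(2ⁿ) grows faster than O(n^(2/3)), g(n) dominates.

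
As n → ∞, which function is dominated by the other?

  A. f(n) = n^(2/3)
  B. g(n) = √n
B

f(n) = n^(2/3) is O(n^(2/3)), while g(n) = √n is O(√n).
Since O(√n) grows slower than O(n^(2/3)), g(n) is dominated.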